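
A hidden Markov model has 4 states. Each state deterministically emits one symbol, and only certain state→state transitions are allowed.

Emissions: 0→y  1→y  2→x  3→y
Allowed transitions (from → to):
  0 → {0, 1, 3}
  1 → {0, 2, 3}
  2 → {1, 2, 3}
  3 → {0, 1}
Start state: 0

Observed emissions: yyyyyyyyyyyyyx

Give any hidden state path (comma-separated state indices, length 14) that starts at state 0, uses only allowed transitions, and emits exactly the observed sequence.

  0: obs=y cand={0,1,3} pick 0 [start]
  1: obs=y cand={0,1,3} pick 1 [0->1 ok]
  2: obs=y cand={0,1,3} pick 3 [1->3 ok]
  3: obs=y cand={0,1,3} pick 1 [3->1 ok]
  4: obs=y cand={0,1,3} pick 0 [1->0 ok]
  5: obs=y cand={0,1,3} pick 3 [0->3 ok]
  6: obs=y cand={0,1,3} pick 0 [3->0 ok]
  7: obs=y cand={0,1,3} pick 3 [0->3 ok]
  8: obs=y cand={0,1,3} pick 0 [3->0 ok]
  9: obs=y cand={0,1,3} pick 3 [0->3 ok]
  10: obs=y cand={0,1,3} pick 1 [3->1 ok]
  11: obs=y cand={0,1,3} pick 0 [1->0 ok]
  12: obs=y cand={0,1,3} pick 1 [0->1 ok]
  13: obs=x cand={2} pick 2 [1->2 ok]

0,1,3,1,0,3,0,3,0,3,1,0,1,2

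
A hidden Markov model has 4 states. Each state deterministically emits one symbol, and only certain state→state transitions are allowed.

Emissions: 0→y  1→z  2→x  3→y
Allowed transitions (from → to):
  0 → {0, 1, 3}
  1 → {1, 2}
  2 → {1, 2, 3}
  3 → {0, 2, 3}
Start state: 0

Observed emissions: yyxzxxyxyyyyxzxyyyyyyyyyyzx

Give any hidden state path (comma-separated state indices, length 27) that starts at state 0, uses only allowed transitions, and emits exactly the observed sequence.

  pos 0: y in {0,3}, choose 0; start
  pos 1: y in {0,3}, choose 3; 0->3 ok
  pos 2: x in {2}, choose 2; 3->2 ok
  pos 3: z in {1}, choose 1; 2->1 ok
  pos 4: x in {2}, choose 2; 1->2 ok
  pos 5: x in {2}, choose 2; 2->2 ok
  pos 6: y in {0,3}, choose 3; 2->3 ok
  pos 7: x in {2}, choose 2; 3->2 ok
  pos 8: y in {0,3}, choose 3; 2->3 ok
  pos 9: y in {0,3}, choose 3; 3->3 ok
  pos 10: y in {0,3}, choose 0; 3->0 ok
  pos 11: y in {0,3}, choose 3; 0->3 ok
  pos 12: x in {2}, choose 2; 3->2 ok
  pos 13: z in {1}, choose 1; 2->1 ok
  pos 14: x in {2}, choose 2; 1->2 ok
  pos 15: y in {0,3}, choose 3; 2->3 ok
  pos 16: y in {0,3}, choose 3; 3->3 ok
  pos 17: y in {0,3}, choose 0; 3->0 ok
  pos 18: y in {0,3}, choose 3; 0->3 ok
  pos 19: y in {0,3}, choose 0; 3->0 ok
  pos 20: y in {0,3}, choose 0; 0->0 ok
  pos 21: y in {0,3}, choose 3; 0->3 ok
  pos 22: y in {0,3}, choose 3; 3->3 ok
  pos 23: y in {0,3}, choose 3; 3->3 ok
  pos 24: y in {0,3}, choose 0; 3->0 ok
  pos 25: z in {1}, choose 1; 0->1 ok
  pos 26: x in {2}, choose 2; 1->2 ok

0,3,2,1,2,2,3,2,3,3,0,3,2,1,2,3,3,0,3,0,0,3,3,3,0,1,2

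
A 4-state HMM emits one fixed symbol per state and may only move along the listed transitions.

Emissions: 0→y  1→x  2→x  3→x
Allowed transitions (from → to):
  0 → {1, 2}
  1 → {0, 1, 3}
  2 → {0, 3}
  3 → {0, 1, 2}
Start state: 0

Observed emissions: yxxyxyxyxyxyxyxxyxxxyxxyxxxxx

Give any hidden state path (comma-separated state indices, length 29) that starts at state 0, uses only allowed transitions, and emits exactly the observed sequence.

0,1,3,0,1,0,2,0,1,0,1,0,1,0,2,3,0,2,3,2,0,1,3,0,2,3,1,1,1

  [0] y  {0}  => 0  start
  [1] x  {1,2,3}  => 1  0->1 ok
  [2] x  {1,2,3}  => 3  1->3 ok
  [3] y  {0}  => 0  3->0 ok
  [4] x  {1,2,3}  => 1  0->1 ok
  [5] y  {0}  => 0  1->0 ok
  [6] x  {1,2,3}  => 2  0->2 ok
  [7] y  {0}  => 0  2->0 ok
  [8] x  {1,2,3}  => 1  0->1 ok
  [9] y  {0}  => 0  1->0 ok
  [10] x  {1,2,3}  => 1  0->1 ok
  [11] y  {0}  => 0  1->0 ok
  [12] x  {1,2,3}  => 1  0->1 ok
  [13] y  {0}  => 0  1->0 ok
  [14] x  {1,2,3}  => 2  0->2 ok
  [15] x  {1,2,3}  => 3  2->3 ok
  [16] y  {0}  => 0  3->0 ok
  [17] x  {1,2,3}  => 2  0->2 ok
  [18] x  {1,2,3}  => 3  2->3 ok
  [19] x  {1,2,3}  => 2  3->2 ok
  [20] y  {0}  => 0  2->0 ok
  [21] x  {1,2,3}  => 1  0->1 ok
  [22] x  {1,2,3}  => 3  1->3 ok
  [23] y  {0}  => 0  3->0 ok
  [24] x  {1,2,3}  => 2  0->2 ok
  [25] x  {1,2,3}  => 3  2->3 ok
  [26] x  {1,2,3}  => 1  3->1 ok
  [27] x  {1,2,3}  => 1  1->1 ok
  [28] x  {1,2,3}  => 1  1->1 ok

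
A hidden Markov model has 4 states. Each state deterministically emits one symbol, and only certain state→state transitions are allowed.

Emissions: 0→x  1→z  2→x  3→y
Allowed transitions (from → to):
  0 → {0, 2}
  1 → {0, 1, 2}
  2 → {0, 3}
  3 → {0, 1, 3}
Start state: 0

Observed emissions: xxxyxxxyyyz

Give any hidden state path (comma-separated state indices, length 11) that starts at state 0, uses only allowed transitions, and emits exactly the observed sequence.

0,0,2,3,0,0,2,3,3,3,1

  [0] x  {0,2}  => 0  start
  [1] x  {0,2}  => 0  0->0 ok
  [2] x  {0,2}  => 2  0->2 ok
  [3] y  {3}  => 3  2->3 ok
  [4] x  {0,2}  => 0  3->0 ok
  [5] x  {0,2}  => 0  0->0 ok
  [6] x  {0,2}  => 2  0->2 ok
  [7] y  {3}  => 3  2->3 ok
  [8] y  {3}  => 3  3->3 ok
  [9] y  {3}  => 3  3->3 ok
  [10] z  {1}  => 1  3->1 ok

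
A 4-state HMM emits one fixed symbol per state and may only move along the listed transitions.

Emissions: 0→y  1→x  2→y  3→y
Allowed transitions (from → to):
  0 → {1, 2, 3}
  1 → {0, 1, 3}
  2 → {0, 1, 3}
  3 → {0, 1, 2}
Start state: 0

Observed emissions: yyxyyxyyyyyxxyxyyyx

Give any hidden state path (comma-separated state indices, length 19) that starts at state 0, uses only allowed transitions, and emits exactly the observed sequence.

  0: obs=y cand={0,2,3} pick 0 [start]
  1: obs=y cand={0,2,3} pick 2 [0->2 ok]
  2: obs=x cand={1} pick 1 [2->1 ok]
  3: obs=y cand={0,2,3} pick 3 [1->3 ok]
  4: obs=y cand={0,2,3} pick 2 [3->2 ok]
  5: obs=x cand={1} pick 1 [2->1 ok]
  6: obs=y cand={0,2,3} pick 3 [1->3 ok]
  7: obs=y cand={0,2,3} pick 2 [3->2 ok]
  8: obs=y cand={0,2,3} pick 3 [2->3 ok]
  9: obs=y cand={0,2,3} pick 2 [3->2 ok]
  10: obs=y cand={0,2,3} pick 0 [2->0 ok]
  11: obs=x cand={1} pick 1 [0->1 ok]
  12: obs=x cand={1} pick 1 [1->1 ok]
  13: obs=y cand={0,2,3} pick 3 [1->3 ok]
  14: obs=x cand={1} pick 1 [3->1 ok]
  15: obs=y cand={0,2,3} pick 0 [1->0 ok]
  16: obs=y cand={0,2,3} pick 2 [0->2 ok]
  17: obs=y cand={0,2,3} pick 3 [2->3 ok]
  18: obs=x cand={1} pick 1 [3->1 ok]

0,2,1,3,2,1,3,2,3,2,0,1,1,3,1,0,2,3,1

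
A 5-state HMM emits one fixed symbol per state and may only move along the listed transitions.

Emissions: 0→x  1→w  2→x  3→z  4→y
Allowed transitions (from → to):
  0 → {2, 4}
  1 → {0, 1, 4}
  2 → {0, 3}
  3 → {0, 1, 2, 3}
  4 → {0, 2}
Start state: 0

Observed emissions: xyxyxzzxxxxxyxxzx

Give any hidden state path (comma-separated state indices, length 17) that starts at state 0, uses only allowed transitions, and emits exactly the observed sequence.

  0: obs=x cand={0,2} pick 0 [start]
  1: obs=y cand={4} pick 4 [0->4 ok]
  2: obs=x cand={0,2} pick 0 [4->0 ok]
  3: obs=y cand={4} pick 4 [0->4 ok]
  4: obs=x cand={0,2} pick 2 [4->2 ok]
  5: obs=z cand={3} pick 3 [2->3 ok]
  6: obs=z cand={3} pick 3 [3->3 ok]
  7: obs=x cand={0,2} pick 0 [3->0 ok]
  8: obs=x cand={0,2} pick 2 [0->2 ok]
  9: obs=x cand={0,2} pick 0 [2->0 ok]
  10: obs=x cand={0,2} pick 2 [0->2 ok]
  11: obs=x cand={0,2} pick 0 [2->0 ok]
  12: obs=y cand={4} pick 4 [0->4 ok]
  13: obs=x cand={0,2} pick 0 [4->0 ok]
  14: obs=x cand={0,2} pick 2 [0->2 ok]
  15: obs=z cand={3} pick 3 [2->3 ok]
  16: obs=x cand={0,2} pick 0 [3->0 ok]

0,4,0,4,2,3,3,0,2,0,2,0,4,0,2,3,0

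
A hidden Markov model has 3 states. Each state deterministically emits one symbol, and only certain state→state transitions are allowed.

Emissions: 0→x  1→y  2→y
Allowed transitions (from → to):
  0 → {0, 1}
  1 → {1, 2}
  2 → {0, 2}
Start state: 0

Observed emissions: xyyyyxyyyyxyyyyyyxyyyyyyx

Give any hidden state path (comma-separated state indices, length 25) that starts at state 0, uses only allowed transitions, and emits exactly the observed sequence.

0,1,2,2,2,0,1,2,2,2,0,1,2,2,2,2,2,0,1,1,1,1,1,2,0

  [0] x  {0}  => 0  start
  [1] y  {1,2}  => 1  0->1 ok
  [2] y  {1,2}  => 2  1->2 ok
  [3] y  {1,2}  => 2  2->2 ok
  [4] y  {1,2}  => 2  2->2 ok
  [5] x  {0}  => 0  2->0 ok
  [6] y  {1,2}  => 1  0->1 ok
  [7] y  {1,2}  => 2  1->2 ok
  [8] y  {1,2}  => 2  2->2 ok
  [9] y  {1,2}  => 2  2->2 ok
  [10] x  {0}  => 0  2->0 ok
  [11] y  {1,2}  => 1  0->1 ok
  [12] y  {1,2}  => 2  1->2 ok
  [13] y  {1,2}  => 2  2->2 ok
  [14] y  {1,2}  => 2  2->2 ok
  [15] y  {1,2}  => 2  2->2 ok
  [16] y  {1,2}  => 2  2->2 ok
  [17] x  {0}  => 0  2->0 ok
  [18] y  {1,2}  => 1  0->1 ok
  [19] y  {1,2}  => 1  1->1 ok
  [20] y  {1,2}  => 1  1->1 ok
  [21] y  {1,2}  => 1  1->1 ok
  [22] y  {1,2}  => 1  1->1 ok
  [23] y  {1,2}  => 2  1->2 ok
  [24] x  {0}  => 0  2->0 ok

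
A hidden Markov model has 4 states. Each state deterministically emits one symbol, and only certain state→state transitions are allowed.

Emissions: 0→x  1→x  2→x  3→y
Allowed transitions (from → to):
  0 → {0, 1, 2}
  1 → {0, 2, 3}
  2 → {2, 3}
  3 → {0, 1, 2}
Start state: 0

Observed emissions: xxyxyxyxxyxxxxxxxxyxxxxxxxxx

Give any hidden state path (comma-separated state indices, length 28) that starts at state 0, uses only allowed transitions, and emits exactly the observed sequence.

  t0 'x' -> {0,1,2}, take 0 (start)
  t1 'x' -> {0,1,2}, take 2 (0->2 ok)
  t2 'y' -> {3}, take 3 (2->3 ok)
  t3 'x' -> {0,1,2}, take 1 (3->1 ok)
  t4 'y' -> {3}, take 3 (1->3 ok)
  t5 'x' -> {0,1,2}, take 1 (3->1 ok)
  t6 'y' -> {3}, take 3 (1->3 ok)
  t7 'x' -> {0,1,2}, take 0 (3->0 ok)
  t8 'x' -> {0,1,2}, take 2 (0->2 ok)
  t9 'y' -> {3}, take 3 (2->3 ok)
  t10 'x' -> {0,1,2}, take 1 (3->1 ok)
  t11 'x' -> {0,1,2}, take 0 (1->0 ok)
  t12 'x' -> {0,1,2}, take 0 (0->0 ok)
  t13 'x' -> {0,1,2}, take 0 (0->0 ok)
  t14 'x' -> {0,1,2}, take 0 (0->0 ok)
  t15 'x' -> {0,1,2}, take 1 (0->1 ok)
  t16 'x' -> {0,1,2}, take 0 (1->0 ok)
  t17 'x' -> {0,1,2}, take 1 (0->1 ok)
  t18 'y' -> {3}, take 3 (1->3 ok)
  t19 'x' -> {0,1,2}, take 0 (3->0 ok)
  t20 'x' -> {0,1,2}, take 1 (0->1 ok)
  t21 'x' -> {0,1,2}, take 0 (1->0 ok)
  t22 'x' -> {0,1,2}, take 0 (0->0 ok)
  t23 'x' -> {0,1,2}, take 1 (0->1 ok)
  t24 'x' -> {0,1,2}, take 2 (1->2 ok)
  t25 'x' -> {0,1,2}, take 2 (2->2 ok)
  t26 'x' -> {0,1,2}, take 2 (2->2 ok)
  t27 'x' -> {0,1,2}, take 2 (2->2 ok)

0,2,3,1,3,1,3,0,2,3,1,0,0,0,0,1,0,1,3,0,1,0,0,1,2,2,2,2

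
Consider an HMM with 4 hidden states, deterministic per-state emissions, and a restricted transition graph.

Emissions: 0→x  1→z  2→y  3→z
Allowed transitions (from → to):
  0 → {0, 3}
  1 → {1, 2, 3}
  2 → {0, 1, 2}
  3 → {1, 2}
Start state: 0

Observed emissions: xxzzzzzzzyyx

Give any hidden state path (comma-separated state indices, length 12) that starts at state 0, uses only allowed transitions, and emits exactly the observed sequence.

  [0] x  {0}  => 0  start
  [1] x  {0}  => 0  0->0 ok
  [2] z  {1,3}  => 3  0->3 ok
  [3] z  {1,3}  => 1  3->1 ok
  [4] z  {1,3}  => 1  1->1 ok
  [5] z  {1,3}  => 1  1->1 ok
  [6] z  {1,3}  => 3  1->3 ok
  [7] z  {1,3}  => 1  3->1 ok
  [8] z  {1,3}  => 3  1->3 ok
  [9] y  {2}  => 2  3->2 ok
  [10] y  {2}  => 2  2->2 ok
  [11] x  {0}  => 0  2->0 ok

0,0,3,1,1,1,3,1,3,2,2,0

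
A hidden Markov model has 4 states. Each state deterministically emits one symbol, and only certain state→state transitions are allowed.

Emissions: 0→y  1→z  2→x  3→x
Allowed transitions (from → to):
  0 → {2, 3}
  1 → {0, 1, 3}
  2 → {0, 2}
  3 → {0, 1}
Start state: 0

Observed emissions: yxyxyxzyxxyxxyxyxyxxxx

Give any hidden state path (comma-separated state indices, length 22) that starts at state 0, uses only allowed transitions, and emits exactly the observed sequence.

  0: obs=y cand={0} pick 0 [start]
  1: obs=x cand={2,3} pick 3 [0->3 ok]
  2: obs=y cand={0} pick 0 [3->0 ok]
  3: obs=x cand={2,3} pick 3 [0->3 ok]
  4: obs=y cand={0} pick 0 [3->0 ok]
  5: obs=x cand={2,3} pick 3 [0->3 ok]
  6: obs=z cand={1} pick 1 [3->1 ok]
  7: obs=y cand={0} pick 0 [1->0 ok]
  8: obs=x cand={2,3} pick 2 [0->2 ok]
  9: obs=x cand={2,3} pick 2 [2->2 ok]
  10: obs=y cand={0} pick 0 [2->0 ok]
  11: obs=x cand={2,3} pick 2 [0->2 ok]
  12: obs=x cand={2,3} pick 2 [2->2 ok]
  13: obs=y cand={0} pick 0 [2->0 ok]
  14: obs=x cand={2,3} pick 3 [0->3 ok]
  15: obs=y cand={0} pick 0 [3->0 ok]
  16: obs=x cand={2,3} pick 2 [0->2 ok]
  17: obs=y cand={0} pick 0 [2->0 ok]
  18: obs=x cand={2,3} pick 2 [0->2 ok]
  19: obs=x cand={2,3} pick 2 [2->2 ok]
  20: obs=x cand={2,3} pick 2 [2->2 ok]
  21: obs=x cand={2,3} pick 2 [2->2 ok]

0,3,0,3,0,3,1,0,2,2,0,2,2,0,3,0,2,0,2,2,2,2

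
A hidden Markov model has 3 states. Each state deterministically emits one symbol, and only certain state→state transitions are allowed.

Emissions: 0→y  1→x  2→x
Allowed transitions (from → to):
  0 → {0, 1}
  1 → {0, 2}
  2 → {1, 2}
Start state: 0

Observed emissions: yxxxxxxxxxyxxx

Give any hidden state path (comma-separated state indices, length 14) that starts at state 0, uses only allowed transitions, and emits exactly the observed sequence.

0,1,2,2,2,1,2,2,2,1,0,1,2,1

  0: obs=y cand={0} pick 0 [start]
  1: obs=x cand={1,2} pick 1 [0->1 ok]
  2: obs=x cand={1,2} pick 2 [1->2 ok]
  3: obs=x cand={1,2} pick 2 [2->2 ok]
  4: obs=x cand={1,2} pick 2 [2->2 ok]
  5: obs=x cand={1,2} pick 1 [2->1 ok]
  6: obs=x cand={1,2} pick 2 [1->2 ok]
  7: obs=x cand={1,2} pick 2 [2->2 ok]
  8: obs=x cand={1,2} pick 2 [2->2 ok]
  9: obs=x cand={1,2} pick 1 [2->1 ok]
  10: obs=y cand={0} pick 0 [1->0 ok]
  11: obs=x cand={1,2} pick 1 [0->1 ok]
  12: obs=x cand={1,2} pick 2 [1->2 ok]
  13: obs=x cand={1,2} pick 1 [2->1 ok]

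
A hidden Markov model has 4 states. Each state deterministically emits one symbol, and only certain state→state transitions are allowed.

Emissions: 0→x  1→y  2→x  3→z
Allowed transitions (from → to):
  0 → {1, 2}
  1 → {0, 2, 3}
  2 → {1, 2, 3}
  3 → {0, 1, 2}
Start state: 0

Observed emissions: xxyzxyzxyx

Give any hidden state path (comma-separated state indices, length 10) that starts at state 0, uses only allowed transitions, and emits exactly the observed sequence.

  [0] x  {0,2}  => 0  start
  [1] x  {0,2}  => 2  0->2 ok
  [2] y  {1}  => 1  2->1 ok
  [3] z  {3}  => 3  1->3 ok
  [4] x  {0,2}  => 0  3->0 ok
  [5] y  {1}  => 1  0->1 ok
  [6] z  {3}  => 3  1->3 ok
  [7] x  {0,2}  => 2  3->2 ok
  [8] y  {1}  => 1  2->1 ok
  [9] x  {0,2}  => 0  1->0 ok

0,2,1,3,0,1,3,2,1,0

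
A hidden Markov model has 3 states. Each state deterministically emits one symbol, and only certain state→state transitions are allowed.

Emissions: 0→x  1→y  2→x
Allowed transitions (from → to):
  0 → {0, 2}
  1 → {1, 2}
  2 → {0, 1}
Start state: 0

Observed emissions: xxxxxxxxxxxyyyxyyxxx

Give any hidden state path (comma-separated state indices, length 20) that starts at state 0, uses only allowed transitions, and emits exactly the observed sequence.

  t0 'x' -> {0,2}, take 0 (start)
  t1 'x' -> {0,2}, take 2 (0->2 ok)
  t2 'x' -> {0,2}, take 0 (2->0 ok)
  t3 'x' -> {0,2}, take 0 (0->0 ok)
  t4 'x' -> {0,2}, take 0 (0->0 ok)
  t5 'x' -> {0,2}, take 0 (0->0 ok)
  t6 'x' -> {0,2}, take 0 (0->0 ok)
  t7 'x' -> {0,2}, take 0 (0->0 ok)
  t8 'x' -> {0,2}, take 0 (0->0 ok)
  t9 'x' -> {0,2}, take 0 (0->0 ok)
  t10 'x' -> {0,2}, take 2 (0->2 ok)
  t11 'y' -> {1}, take 1 (2->1 ok)
  t12 'y' -> {1}, take 1 (1->1 ok)
  t13 'y' -> {1}, take 1 (1->1 ok)
  t14 'x' -> {0,2}, take 2 (1->2 ok)
  t15 'y' -> {1}, take 1 (2->1 ok)
  t16 'y' -> {1}, take 1 (1->1 ok)
  t17 'x' -> {0,2}, take 2 (1->2 ok)
  t18 'x' -> {0,2}, take 0 (2->0 ok)
  t19 'x' -> {0,2}, take 2 (0->2 ok)

0,2,0,0,0,0,0,0,0,0,2,1,1,1,2,1,1,2,0,2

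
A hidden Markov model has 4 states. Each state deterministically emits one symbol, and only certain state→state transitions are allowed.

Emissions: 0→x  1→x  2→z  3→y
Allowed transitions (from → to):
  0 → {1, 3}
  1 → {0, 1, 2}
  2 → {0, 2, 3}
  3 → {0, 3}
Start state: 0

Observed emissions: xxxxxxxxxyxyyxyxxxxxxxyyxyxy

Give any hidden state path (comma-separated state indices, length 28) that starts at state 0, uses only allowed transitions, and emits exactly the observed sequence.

0,1,1,1,1,0,1,1,0,3,0,3,3,0,3,0,1,0,1,1,1,0,3,3,0,3,0,3

  [0] x  {0,1}  => 0  start
  [1] x  {0,1}  => 1  0->1 ok
  [2] x  {0,1}  => 1  1->1 ok
  [3] x  {0,1}  => 1  1->1 ok
  [4] x  {0,1}  => 1  1->1 ok
  [5] x  {0,1}  => 0  1->0 ok
  [6] x  {0,1}  => 1  0->1 ok
  [7] x  {0,1}  => 1  1->1 ok
  [8] x  {0,1}  => 0  1->0 ok
  [9] y  {3}  => 3  0->3 ok
  [10] x  {0,1}  => 0  3->0 ok
  [11] y  {3}  => 3  0->3 ok
  [12] y  {3}  => 3  3->3 ok
  [13] x  {0,1}  => 0  3->0 ok
  [14] y  {3}  => 3  0->3 ok
  [15] x  {0,1}  => 0  3->0 ok
  [16] x  {0,1}  => 1  0->1 ok
  [17] x  {0,1}  => 0  1->0 ok
  [18] x  {0,1}  => 1  0->1 ok
  [19] x  {0,1}  => 1  1->1 ok
  [20] x  {0,1}  => 1  1->1 ok
  [21] x  {0,1}  => 0  1->0 ok
  [22] y  {3}  => 3  0->3 ok
  [23] y  {3}  => 3  3->3 ok
  [24] x  {0,1}  => 0  3->0 ok
  [25] y  {3}  => 3  0->3 ok
  [26] x  {0,1}  => 0  3->0 ok
  [27] y  {3}  => 3  0->3 ok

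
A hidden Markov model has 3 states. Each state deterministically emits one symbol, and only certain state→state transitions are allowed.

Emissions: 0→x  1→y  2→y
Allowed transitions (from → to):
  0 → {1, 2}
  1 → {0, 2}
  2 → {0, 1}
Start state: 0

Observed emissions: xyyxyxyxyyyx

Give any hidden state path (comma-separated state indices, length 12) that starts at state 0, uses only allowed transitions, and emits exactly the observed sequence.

  pos 0: x in {0}, choose 0; start
  pos 1: y in {1,2}, choose 2; 0->2 ok
  pos 2: y in {1,2}, choose 1; 2->1 ok
  pos 3: x in {0}, choose 0; 1->0 ok
  pos 4: y in {1,2}, choose 2; 0->2 ok
  pos 5: x in {0}, choose 0; 2->0 ok
  pos 6: y in {1,2}, choose 2; 0->2 ok
  pos 7: x in {0}, choose 0; 2->0 ok
  pos 8: y in {1,2}, choose 1; 0->1 ok
  pos 9: y in {1,2}, choose 2; 1->2 ok
  pos 10: y in {1,2}, choose 1; 2->1 ok
  pos 11: x in {0}, choose 0; 1->0 ok

0,2,1,0,2,0,2,0,1,2,1,0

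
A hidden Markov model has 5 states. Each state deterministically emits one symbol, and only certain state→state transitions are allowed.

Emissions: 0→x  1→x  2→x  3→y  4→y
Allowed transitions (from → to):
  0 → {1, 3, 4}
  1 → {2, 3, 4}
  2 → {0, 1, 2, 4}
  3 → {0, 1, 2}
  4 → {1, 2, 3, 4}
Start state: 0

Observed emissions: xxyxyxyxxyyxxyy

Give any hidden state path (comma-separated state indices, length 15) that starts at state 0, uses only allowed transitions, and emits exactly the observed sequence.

  pos 0: x in {0,1,2}, choose 0; start
  pos 1: x in {0,1,2}, choose 1; 0->1 ok
  pos 2: y in {3,4}, choose 4; 1->4 ok
  pos 3: x in {0,1,2}, choose 1; 4->1 ok
  pos 4: y in {3,4}, choose 4; 1->4 ok
  pos 5: x in {0,1,2}, choose 1; 4->1 ok
  pos 6: y in {3,4}, choose 3; 1->3 ok
  pos 7: x in {0,1,2}, choose 2; 3->2 ok
  pos 8: x in {0,1,2}, choose 1; 2->1 ok
  pos 9: y in {3,4}, choose 4; 1->4 ok
  pos 10: y in {3,4}, choose 3; 4->3 ok
  pos 11: x in {0,1,2}, choose 2; 3->2 ok
  pos 12: x in {0,1,2}, choose 0; 2->0 ok
  pos 13: y in {3,4}, choose 4; 0->4 ok
  pos 14: y in {3,4}, choose 4; 4->4 ok

0,1,4,1,4,1,3,2,1,4,3,2,0,4,4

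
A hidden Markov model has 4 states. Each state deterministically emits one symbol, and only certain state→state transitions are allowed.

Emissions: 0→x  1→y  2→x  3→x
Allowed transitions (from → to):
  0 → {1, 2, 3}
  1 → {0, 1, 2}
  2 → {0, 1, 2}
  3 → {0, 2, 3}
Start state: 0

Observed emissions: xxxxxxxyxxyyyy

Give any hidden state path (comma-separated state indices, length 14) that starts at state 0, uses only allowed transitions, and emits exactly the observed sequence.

0,3,2,0,2,2,0,1,2,2,1,1,1,1

  [0] x  {0,2,3}  => 0  start
  [1] x  {0,2,3}  => 3  0->3 ok
  [2] x  {0,2,3}  => 2  3->2 ok
  [3] x  {0,2,3}  => 0  2->0 ok
  [4] x  {0,2,3}  => 2  0->2 ok
  [5] x  {0,2,3}  => 2  2->2 ok
  [6] x  {0,2,3}  => 0  2->0 ok
  [7] y  {1}  => 1  0->1 ok
  [8] x  {0,2,3}  => 2  1->2 ok
  [9] x  {0,2,3}  => 2  2->2 ok
  [10] y  {1}  => 1  2->1 ok
  [11] y  {1}  => 1  1->1 ok
  [12] y  {1}  => 1  1->1 ok
  [13] y  {1}  => 1  1->1 ok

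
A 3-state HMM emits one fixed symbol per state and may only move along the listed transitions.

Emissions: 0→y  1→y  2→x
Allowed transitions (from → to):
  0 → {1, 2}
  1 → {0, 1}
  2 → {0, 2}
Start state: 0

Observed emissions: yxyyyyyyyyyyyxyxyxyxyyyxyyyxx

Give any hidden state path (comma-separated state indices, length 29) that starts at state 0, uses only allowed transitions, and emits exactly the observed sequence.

0,2,0,1,1,1,1,1,1,1,0,1,0,2,0,2,0,2,0,2,0,1,0,2,0,1,0,2,2

  0: obs=y cand={0,1} pick 0 [start]
  1: obs=x cand={2} pick 2 [0->2 ok]
  2: obs=y cand={0,1} pick 0 [2->0 ok]
  3: obs=y cand={0,1} pick 1 [0->1 ok]
  4: obs=y cand={0,1} pick 1 [1->1 ok]
  5: obs=y cand={0,1} pick 1 [1->1 ok]
  6: obs=y cand={0,1} pick 1 [1->1 ok]
  7: obs=y cand={0,1} pick 1 [1->1 ok]
  8: obs=y cand={0,1} pick 1 [1->1 ok]
  9: obs=y cand={0,1} pick 1 [1->1 ok]
  10: obs=y cand={0,1} pick 0 [1->0 ok]
  11: obs=y cand={0,1} pick 1 [0->1 ok]
  12: obs=y cand={0,1} pick 0 [1->0 ok]
  13: obs=x cand={2} pick 2 [0->2 ok]
  14: obs=y cand={0,1} pick 0 [2->0 ok]
  15: obs=x cand={2} pick 2 [0->2 ok]
  16: obs=y cand={0,1} pick 0 [2->0 ok]
  17: obs=x cand={2} pick 2 [0->2 ok]
  18: obs=y cand={0,1} pick 0 [2->0 ok]
  19: obs=x cand={2} pick 2 [0->2 ok]
  20: obs=y cand={0,1} pick 0 [2->0 ok]
  21: obs=y cand={0,1} pick 1 [0->1 ok]
  22: obs=y cand={0,1} pick 0 [1->0 ok]
  23: obs=x cand={2} pick 2 [0->2 ok]
  24: obs=y cand={0,1} pick 0 [2->0 ok]
  25: obs=y cand={0,1} pick 1 [0->1 ok]
  26: obs=y cand={0,1} pick 0 [1->0 ok]
  27: obs=x cand={2} pick 2 [0->2 ok]
  28: obs=x cand={2} pick 2 [2->2 ok]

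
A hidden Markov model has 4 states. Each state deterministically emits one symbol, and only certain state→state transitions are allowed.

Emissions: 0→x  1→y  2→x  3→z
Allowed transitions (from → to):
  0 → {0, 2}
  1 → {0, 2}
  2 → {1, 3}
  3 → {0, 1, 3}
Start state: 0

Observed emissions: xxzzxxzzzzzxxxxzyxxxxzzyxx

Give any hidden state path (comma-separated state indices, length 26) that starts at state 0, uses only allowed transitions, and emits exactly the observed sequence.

  t0 'x' -> {0,2}, take 0 (start)
  t1 'x' -> {0,2}, take 2 (0->2 ok)
  t2 'z' -> {3}, take 3 (2->3 ok)
  t3 'z' -> {3}, take 3 (3->3 ok)
  t4 'x' -> {0,2}, take 0 (3->0 ok)
  t5 'x' -> {0,2}, take 2 (0->2 ok)
  t6 'z' -> {3}, take 3 (2->3 ok)
  t7 'z' -> {3}, take 3 (3->3 ok)
  t8 'z' -> {3}, take 3 (3->3 ok)
  t9 'z' -> {3}, take 3 (3->3 ok)
  t10 'z' -> {3}, take 3 (3->3 ok)
  t11 'x' -> {0,2}, take 0 (3->0 ok)
  t12 'x' -> {0,2}, take 0 (0->0 ok)
  t13 'x' -> {0,2}, take 0 (0->0 ok)
  t14 'x' -> {0,2}, take 2 (0->2 ok)
  t15 'z' -> {3}, take 3 (2->3 ok)
  t16 'y' -> {1}, take 1 (3->1 ok)
  t17 'x' -> {0,2}, take 0 (1->0 ok)
  t18 'x' -> {0,2}, take 0 (0->0 ok)
  t19 'x' -> {0,2}, take 0 (0->0 ok)
  t20 'x' -> {0,2}, take 2 (0->2 ok)
  t21 'z' -> {3}, take 3 (2->3 ok)
  t22 'z' -> {3}, take 3 (3->3 ok)
  t23 'y' -> {1}, take 1 (3->1 ok)
  t24 'x' -> {0,2}, take 0 (1->0 ok)
  t25 'x' -> {0,2}, take 2 (0->2 ok)

0,2,3,3,0,2,3,3,3,3,3,0,0,0,2,3,1,0,0,0,2,3,3,1,0,2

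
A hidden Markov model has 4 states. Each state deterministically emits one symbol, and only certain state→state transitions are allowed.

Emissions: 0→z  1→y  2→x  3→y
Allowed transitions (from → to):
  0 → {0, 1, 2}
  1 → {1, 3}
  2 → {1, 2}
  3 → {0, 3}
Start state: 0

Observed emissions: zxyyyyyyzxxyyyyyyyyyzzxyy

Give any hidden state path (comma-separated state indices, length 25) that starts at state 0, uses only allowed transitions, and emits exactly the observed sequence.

0,2,1,1,1,3,3,3,0,2,2,1,1,1,1,1,1,1,3,3,0,0,2,1,1

  pos 0: z in {0}, choose 0; start
  pos 1: x in {2}, choose 2; 0->2 ok
  pos 2: y in {1,3}, choose 1; 2->1 ok
  pos 3: y in {1,3}, choose 1; 1->1 ok
  pos 4: y in {1,3}, choose 1; 1->1 ok
  pos 5: y in {1,3}, choose 3; 1->3 ok
  pos 6: y in {1,3}, choose 3; 3->3 ok
  pos 7: y in {1,3}, choose 3; 3->3 ok
  pos 8: z in {0}, choose 0; 3->0 ok
  pos 9: x in {2}, choose 2; 0->2 ok
  pos 10: x in {2}, choose 2; 2->2 ok
  pos 11: y in {1,3}, choose 1; 2->1 ok
  pos 12: y in {1,3}, choose 1; 1->1 ok
  pos 13: y in {1,3}, choose 1; 1->1 ok
  pos 14: y in {1,3}, choose 1; 1->1 ok
  pos 15: y in {1,3}, choose 1; 1->1 ok
  pos 16: y in {1,3}, choose 1; 1->1 ok
  pos 17: y in {1,3}, choose 1; 1->1 ok
  pos 18: y in {1,3}, choose 3; 1->3 ok
  pos 19: y in {1,3}, choose 3; 3->3 ok
  pos 20: z in {0}, choose 0; 3->0 ok
  pos 21: z in {0}, choose 0; 0->0 ok
  pos 22: x in {2}, choose 2; 0->2 ok
  pos 23: y in {1,3}, choose 1; 2->1 ok
  pos 24: y in {1,3}, choose 1; 1->1 ok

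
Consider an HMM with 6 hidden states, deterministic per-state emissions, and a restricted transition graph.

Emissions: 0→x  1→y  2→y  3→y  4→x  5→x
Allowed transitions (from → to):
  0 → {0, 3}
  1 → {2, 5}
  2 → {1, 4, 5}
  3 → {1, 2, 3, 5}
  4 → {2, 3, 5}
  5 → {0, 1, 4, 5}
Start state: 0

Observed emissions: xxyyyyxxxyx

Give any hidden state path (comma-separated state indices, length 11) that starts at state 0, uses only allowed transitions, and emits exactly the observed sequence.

0,0,3,3,1,2,4,5,5,1,5

  pos 0: x in {0,4,5}, choose 0; start
  pos 1: x in {0,4,5}, choose 0; 0->0 ok
  pos 2: y in {1,2,3}, choose 3; 0->3 ok
  pos 3: y in {1,2,3}, choose 3; 3->3 ok
  pos 4: y in {1,2,3}, choose 1; 3->1 ok
  pos 5: y in {1,2,3}, choose 2; 1->2 ok
  pos 6: x in {0,4,5}, choose 4; 2->4 ok
  pos 7: x in {0,4,5}, choose 5; 4->5 ok
  pos 8: x in {0,4,5}, choose 5; 5->5 ok
  pos 9: y in {1,2,3}, choose 1; 5->1 ok
  pos 10: x in {0,4,5}, choose 5; 1->5 ok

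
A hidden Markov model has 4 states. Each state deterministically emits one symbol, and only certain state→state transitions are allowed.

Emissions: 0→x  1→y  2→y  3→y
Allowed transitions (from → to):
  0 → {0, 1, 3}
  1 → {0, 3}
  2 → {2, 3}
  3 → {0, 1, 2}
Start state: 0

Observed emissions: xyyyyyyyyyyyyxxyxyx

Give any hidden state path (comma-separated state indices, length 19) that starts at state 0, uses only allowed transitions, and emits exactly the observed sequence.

0,3,2,2,2,2,3,2,2,2,3,1,3,0,0,3,0,3,0

  t0 'x' -> {0}, take 0 (start)
  t1 'y' -> {1,2,3}, take 3 (0->3 ok)
  t2 'y' -> {1,2,3}, take 2 (3->2 ok)
  t3 'y' -> {1,2,3}, take 2 (2->2 ok)
  t4 'y' -> {1,2,3}, take 2 (2->2 ok)
  t5 'y' -> {1,2,3}, take 2 (2->2 ok)
  t6 'y' -> {1,2,3}, take 3 (2->3 ok)
  t7 'y' -> {1,2,3}, take 2 (3->2 ok)
  t8 'y' -> {1,2,3}, take 2 (2->2 ok)
  t9 'y' -> {1,2,3}, take 2 (2->2 ok)
  t10 'y' -> {1,2,3}, take 3 (2->3 ok)
  t11 'y' -> {1,2,3}, take 1 (3->1 ok)
  t12 'y' -> {1,2,3}, take 3 (1->3 ok)
  t13 'x' -> {0}, take 0 (3->0 ok)
  t14 'x' -> {0}, take 0 (0->0 ok)
  t15 'y' -> {1,2,3}, take 3 (0->3 ok)
  t16 'x' -> {0}, take 0 (3->0 ok)
  t17 'y' -> {1,2,3}, take 3 (0->3 ok)
  t18 'x' -> {0}, take 0 (3->0 ok)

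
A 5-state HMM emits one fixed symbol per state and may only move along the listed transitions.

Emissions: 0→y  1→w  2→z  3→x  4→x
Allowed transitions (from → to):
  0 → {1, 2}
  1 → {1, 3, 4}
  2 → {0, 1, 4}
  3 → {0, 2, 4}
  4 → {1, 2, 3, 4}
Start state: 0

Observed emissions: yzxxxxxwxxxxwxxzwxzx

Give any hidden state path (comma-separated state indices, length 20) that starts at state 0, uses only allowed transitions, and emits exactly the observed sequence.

  t0 'y' -> {0}, take 0 (start)
  t1 'z' -> {2}, take 2 (0->2 ok)
  t2 'x' -> {3,4}, take 4 (2->4 ok)
  t3 'x' -> {3,4}, take 3 (4->3 ok)
  t4 'x' -> {3,4}, take 4 (3->4 ok)
  t5 'x' -> {3,4}, take 3 (4->3 ok)
  t6 'x' -> {3,4}, take 4 (3->4 ok)
  t7 'w' -> {1}, take 1 (4->1 ok)
  t8 'x' -> {3,4}, take 4 (1->4 ok)
  t9 'x' -> {3,4}, take 3 (4->3 ok)
  t10 'x' -> {3,4}, take 4 (3->4 ok)
  t11 'x' -> {3,4}, take 4 (4->4 ok)
  t12 'w' -> {1}, take 1 (4->1 ok)
  t13 'x' -> {3,4}, take 4 (1->4 ok)
  t14 'x' -> {3,4}, take 3 (4->3 ok)
  t15 'z' -> {2}, take 2 (3->2 ok)
  t16 'w' -> {1}, take 1 (2->1 ok)
  t17 'x' -> {3,4}, take 4 (1->4 ok)
  t18 'z' -> {2}, take 2 (4->2 ok)
  t19 'x' -> {3,4}, take 4 (2->4 ok)

0,2,4,3,4,3,4,1,4,3,4,4,1,4,3,2,1,4,2,4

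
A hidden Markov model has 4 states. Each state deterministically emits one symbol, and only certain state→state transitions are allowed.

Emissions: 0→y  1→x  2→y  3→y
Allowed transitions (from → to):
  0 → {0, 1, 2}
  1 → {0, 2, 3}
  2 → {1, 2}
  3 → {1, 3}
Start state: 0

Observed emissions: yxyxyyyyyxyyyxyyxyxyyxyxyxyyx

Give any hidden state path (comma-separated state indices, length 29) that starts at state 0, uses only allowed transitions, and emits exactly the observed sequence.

0,1,2,1,3,3,3,3,3,1,0,2,2,1,2,2,1,2,1,0,2,1,2,1,3,1,2,2,1

  t0 'y' -> {0,2,3}, take 0 (start)
  t1 'x' -> {1}, take 1 (0->1 ok)
  t2 'y' -> {0,2,3}, take 2 (1->2 ok)
  t3 'x' -> {1}, take 1 (2->1 ok)
  t4 'y' -> {0,2,3}, take 3 (1->3 ok)
  t5 'y' -> {0,2,3}, take 3 (3->3 ok)
  t6 'y' -> {0,2,3}, take 3 (3->3 ok)
  t7 'y' -> {0,2,3}, take 3 (3->3 ok)
  t8 'y' -> {0,2,3}, take 3 (3->3 ok)
  t9 'x' -> {1}, take 1 (3->1 ok)
  t10 'y' -> {0,2,3}, take 0 (1->0 ok)
  t11 'y' -> {0,2,3}, take 2 (0->2 ok)
  t12 'y' -> {0,2,3}, take 2 (2->2 ok)
  t13 'x' -> {1}, take 1 (2->1 ok)
  t14 'y' -> {0,2,3}, take 2 (1->2 ok)
  t15 'y' -> {0,2,3}, take 2 (2->2 ok)
  t16 'x' -> {1}, take 1 (2->1 ok)
  t17 'y' -> {0,2,3}, take 2 (1->2 ok)
  t18 'x' -> {1}, take 1 (2->1 ok)
  t19 'y' -> {0,2,3}, take 0 (1->0 ok)
  t20 'y' -> {0,2,3}, take 2 (0->2 ok)
  t21 'x' -> {1}, take 1 (2->1 ok)
  t22 'y' -> {0,2,3}, take 2 (1->2 ok)
  t23 'x' -> {1}, take 1 (2->1 ok)
  t24 'y' -> {0,2,3}, take 3 (1->3 ok)
  t25 'x' -> {1}, take 1 (3->1 ok)
  t26 'y' -> {0,2,3}, take 2 (1->2 ok)
  t27 'y' -> {0,2,3}, take 2 (2->2 ok)
  t28 'x' -> {1}, take 1 (2->1 ok)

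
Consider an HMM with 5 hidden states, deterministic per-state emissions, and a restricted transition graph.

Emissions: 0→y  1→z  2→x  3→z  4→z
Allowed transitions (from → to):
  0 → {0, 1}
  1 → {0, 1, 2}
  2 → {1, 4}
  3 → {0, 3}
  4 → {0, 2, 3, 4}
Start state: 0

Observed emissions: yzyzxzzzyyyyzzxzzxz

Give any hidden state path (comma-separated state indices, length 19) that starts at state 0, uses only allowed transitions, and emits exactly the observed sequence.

  [0] y  {0}  => 0  start
  [1] z  {1,3,4}  => 1  0->1 ok
  [2] y  {0}  => 0  1->0 ok
  [3] z  {1,3,4}  => 1  0->1 ok
  [4] x  {2}  => 2  1->2 ok
  [5] z  {1,3,4}  => 4  2->4 ok
  [6] z  {1,3,4}  => 4  4->4 ok
  [7] z  {1,3,4}  => 3  4->3 ok
  [8] y  {0}  => 0  3->0 ok
  [9] y  {0}  => 0  0->0 ok
  [10] y  {0}  => 0  0->0 ok
  [11] y  {0}  => 0  0->0 ok
  [12] z  {1,3,4}  => 1  0->1 ok
  [13] z  {1,3,4}  => 1  1->1 ok
  [14] x  {2}  => 2  1->2 ok
  [15] z  {1,3,4}  => 4  2->4 ok
  [16] z  {1,3,4}  => 4  4->4 ok
  [17] x  {2}  => 2  4->2 ok
  [18] z  {1,3,4}  => 4  2->4 ok

0,1,0,1,2,4,4,3,0,0,0,0,1,1,2,4,4,2,4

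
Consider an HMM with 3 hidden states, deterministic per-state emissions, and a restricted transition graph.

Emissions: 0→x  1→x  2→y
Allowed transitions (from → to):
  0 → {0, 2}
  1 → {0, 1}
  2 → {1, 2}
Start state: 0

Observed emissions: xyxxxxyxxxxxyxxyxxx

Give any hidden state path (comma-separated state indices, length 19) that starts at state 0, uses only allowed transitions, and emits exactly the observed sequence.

0,2,1,1,1,0,2,1,0,0,0,0,2,1,0,2,1,0,0

  [0] x  {0,1}  => 0  start
  [1] y  {2}  => 2  0->2 ok
  [2] x  {0,1}  => 1  2->1 ok
  [3] x  {0,1}  => 1  1->1 ok
  [4] x  {0,1}  => 1  1->1 ok
  [5] x  {0,1}  => 0  1->0 ok
  [6] y  {2}  => 2  0->2 ok
  [7] x  {0,1}  => 1  2->1 ok
  [8] x  {0,1}  => 0  1->0 ok
  [9] x  {0,1}  => 0  0->0 ok
  [10] x  {0,1}  => 0  0->0 ok
  [11] x  {0,1}  => 0  0->0 ok
  [12] y  {2}  => 2  0->2 ok
  [13] x  {0,1}  => 1  2->1 ok
  [14] x  {0,1}  => 0  1->0 ok
  [15] y  {2}  => 2  0->2 ok
  [16] x  {0,1}  => 1  2->1 ok
  [17] x  {0,1}  => 0  1->0 ok
  [18] x  {0,1}  => 0  0->0 ok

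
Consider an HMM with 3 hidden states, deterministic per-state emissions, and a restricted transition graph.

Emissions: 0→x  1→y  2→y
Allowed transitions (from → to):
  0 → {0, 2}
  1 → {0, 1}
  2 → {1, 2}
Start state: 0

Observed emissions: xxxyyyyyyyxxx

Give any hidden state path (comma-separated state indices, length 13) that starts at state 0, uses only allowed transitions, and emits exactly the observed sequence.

0,0,0,2,2,2,2,1,1,1,0,0,0

  t0 'x' -> {0}, take 0 (start)
  t1 'x' -> {0}, take 0 (0->0 ok)
  t2 'x' -> {0}, take 0 (0->0 ok)
  t3 'y' -> {1,2}, take 2 (0->2 ok)
  t4 'y' -> {1,2}, take 2 (2->2 ok)
  t5 'y' -> {1,2}, take 2 (2->2 ok)
  t6 'y' -> {1,2}, take 2 (2->2 ok)
  t7 'y' -> {1,2}, take 1 (2->1 ok)
  t8 'y' -> {1,2}, take 1 (1->1 ok)
  t9 'y' -> {1,2}, take 1 (1->1 ok)
  t10 'x' -> {0}, take 0 (1->0 ok)
  t11 'x' -> {0}, take 0 (0->0 ok)
  t12 'x' -> {0}, take 0 (0->0 ok)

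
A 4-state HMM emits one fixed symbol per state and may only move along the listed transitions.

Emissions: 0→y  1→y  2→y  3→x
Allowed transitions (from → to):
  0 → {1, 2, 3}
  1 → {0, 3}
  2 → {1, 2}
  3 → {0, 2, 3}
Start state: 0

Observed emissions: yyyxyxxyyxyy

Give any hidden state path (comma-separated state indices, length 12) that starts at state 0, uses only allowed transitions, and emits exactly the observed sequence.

  pos 0: y in {0,1,2}, choose 0; start
  pos 1: y in {0,1,2}, choose 2; 0->2 ok
  pos 2: y in {0,1,2}, choose 1; 2->1 ok
  pos 3: x in {3}, choose 3; 1->3 ok
  pos 4: y in {0,1,2}, choose 0; 3->0 ok
  pos 5: x in {3}, choose 3; 0->3 ok
  pos 6: x in {3}, choose 3; 3->3 ok
  pos 7: y in {0,1,2}, choose 2; 3->2 ok
  pos 8: y in {0,1,2}, choose 1; 2->1 ok
  pos 9: x in {3}, choose 3; 1->3 ok
  pos 10: y in {0,1,2}, choose 2; 3->2 ok
  pos 11: y in {0,1,2}, choose 1; 2->1 ok

0,2,1,3,0,3,3,2,1,3,2,1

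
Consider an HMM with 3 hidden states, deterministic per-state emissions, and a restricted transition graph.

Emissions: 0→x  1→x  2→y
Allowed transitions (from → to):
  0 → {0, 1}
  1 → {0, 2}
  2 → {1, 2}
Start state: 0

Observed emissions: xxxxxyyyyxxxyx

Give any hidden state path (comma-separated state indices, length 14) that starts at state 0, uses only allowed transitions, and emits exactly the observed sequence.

0,0,1,0,1,2,2,2,2,1,0,1,2,1

  pos 0: x in {0,1}, choose 0; start
  pos 1: x in {0,1}, choose 0; 0->0 ok
  pos 2: x in {0,1}, choose 1; 0->1 ok
  pos 3: x in {0,1}, choose 0; 1->0 ok
  pos 4: x in {0,1}, choose 1; 0->1 ok
  pos 5: y in {2}, choose 2; 1->2 ok
  pos 6: y in {2}, choose 2; 2->2 ok
  pos 7: y in {2}, choose 2; 2->2 ok
  pos 8: y in {2}, choose 2; 2->2 ok
  pos 9: x in {0,1}, choose 1; 2->1 ok
  pos 10: x in {0,1}, choose 0; 1->0 ok
  pos 11: x in {0,1}, choose 1; 0->1 ok
  pos 12: y in {2}, choose 2; 1->2 ok
  pos 13: x in {0,1}, choose 1; 2->1 ok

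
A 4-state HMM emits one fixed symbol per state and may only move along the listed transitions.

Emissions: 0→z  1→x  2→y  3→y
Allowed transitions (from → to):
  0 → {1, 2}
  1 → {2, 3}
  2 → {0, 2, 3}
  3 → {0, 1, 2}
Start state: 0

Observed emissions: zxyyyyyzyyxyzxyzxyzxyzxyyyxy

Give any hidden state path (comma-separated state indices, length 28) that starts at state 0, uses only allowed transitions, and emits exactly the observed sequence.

0,1,2,3,2,2,3,0,2,3,1,3,0,1,3,0,1,3,0,1,3,0,1,2,2,3,1,2

  [0] z  {0}  => 0  start
  [1] x  {1}  => 1  0->1 ok
  [2] y  {2,3}  => 2  1->2 ok
  [3] y  {2,3}  => 3  2->3 ok
  [4] y  {2,3}  => 2  3->2 ok
  [5] y  {2,3}  => 2  2->2 ok
  [6] y  {2,3}  => 3  2->3 ok
  [7] z  {0}  => 0  3->0 ok
  [8] y  {2,3}  => 2  0->2 ok
  [9] y  {2,3}  => 3  2->3 ok
  [10] x  {1}  => 1  3->1 ok
  [11] y  {2,3}  => 3  1->3 ok
  [12] z  {0}  => 0  3->0 ok
  [13] x  {1}  => 1  0->1 ok
  [14] y  {2,3}  => 3  1->3 ok
  [15] z  {0}  => 0  3->0 ok
  [16] x  {1}  => 1  0->1 ok
  [17] y  {2,3}  => 3  1->3 ok
  [18] z  {0}  => 0  3->0 ok
  [19] x  {1}  => 1  0->1 ok
  [20] y  {2,3}  => 3  1->3 ok
  [21] z  {0}  => 0  3->0 ok
  [22] x  {1}  => 1  0->1 ok
  [23] y  {2,3}  => 2  1->2 ok
  [24] y  {2,3}  => 2  2->2 ok
  [25] y  {2,3}  => 3  2->3 ok
  [26] x  {1}  => 1  3->1 ok
  [27] y  {2,3}  => 2  1->2 ok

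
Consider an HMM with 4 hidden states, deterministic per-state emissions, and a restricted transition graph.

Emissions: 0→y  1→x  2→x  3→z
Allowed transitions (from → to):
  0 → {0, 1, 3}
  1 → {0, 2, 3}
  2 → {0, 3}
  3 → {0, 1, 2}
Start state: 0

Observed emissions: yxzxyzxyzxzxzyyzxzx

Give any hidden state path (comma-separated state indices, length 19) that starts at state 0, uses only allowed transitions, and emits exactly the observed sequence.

0,1,3,1,0,3,2,0,3,2,3,2,3,0,0,3,1,3,2

  0: obs=y cand={0} pick 0 [start]
  1: obs=x cand={1,2} pick 1 [0->1 ok]
  2: obs=z cand={3} pick 3 [1->3 ok]
  3: obs=x cand={1,2} pick 1 [3->1 ok]
  4: obs=y cand={0} pick 0 [1->0 ok]
  5: obs=z cand={3} pick 3 [0->3 ok]
  6: obs=x cand={1,2} pick 2 [3->2 ok]
  7: obs=y cand={0} pick 0 [2->0 ok]
  8: obs=z cand={3} pick 3 [0->3 ok]
  9: obs=x cand={1,2} pick 2 [3->2 ok]
  10: obs=z cand={3} pick 3 [2->3 ok]
  11: obs=x cand={1,2} pick 2 [3->2 ok]
  12: obs=z cand={3} pick 3 [2->3 ok]
  13: obs=y cand={0} pick 0 [3->0 ok]
  14: obs=y cand={0} pick 0 [0->0 ok]
  15: obs=z cand={3} pick 3 [0->3 ok]
  16: obs=x cand={1,2} pick 1 [3->1 ok]
  17: obs=z cand={3} pick 3 [1->3 ok]
  18: obs=x cand={1,2} pick 2 [3->2 ok]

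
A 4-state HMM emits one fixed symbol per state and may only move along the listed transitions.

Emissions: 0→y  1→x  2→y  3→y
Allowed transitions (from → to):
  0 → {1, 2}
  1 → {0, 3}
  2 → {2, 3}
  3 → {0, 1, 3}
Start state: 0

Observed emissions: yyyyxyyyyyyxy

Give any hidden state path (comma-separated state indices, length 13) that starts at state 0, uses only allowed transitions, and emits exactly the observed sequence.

0,2,2,3,1,3,3,0,2,3,0,1,0

  [0] y  {0,2,3}  => 0  start
  [1] y  {0,2,3}  => 2  0->2 ok
  [2] y  {0,2,3}  => 2  2->2 ok
  [3] y  {0,2,3}  => 3  2->3 ok
  [4] x  {1}  => 1  3->1 ok
  [5] y  {0,2,3}  => 3  1->3 ok
  [6] y  {0,2,3}  => 3  3->3 ok
  [7] y  {0,2,3}  => 0  3->0 ok
  [8] y  {0,2,3}  => 2  0->2 ok
  [9] y  {0,2,3}  => 3  2->3 ok
  [10] y  {0,2,3}  => 0  3->0 ok
  [11] x  {1}  => 1  0->1 ok
  [12] y  {0,2,3}  => 0  1->0 ok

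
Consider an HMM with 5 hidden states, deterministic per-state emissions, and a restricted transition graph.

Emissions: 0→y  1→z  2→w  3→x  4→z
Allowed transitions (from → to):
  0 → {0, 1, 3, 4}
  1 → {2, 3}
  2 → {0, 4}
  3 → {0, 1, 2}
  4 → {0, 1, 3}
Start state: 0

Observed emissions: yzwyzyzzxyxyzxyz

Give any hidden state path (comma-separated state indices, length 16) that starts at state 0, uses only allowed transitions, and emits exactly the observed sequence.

0,1,2,0,4,0,4,1,3,0,3,0,4,3,0,4

  pos 0: y in {0}, choose 0; start
  pos 1: z in {1,4}, choose 1; 0->1 ok
  pos 2: w in {2}, choose 2; 1->2 ok
  pos 3: y in {0}, choose 0; 2->0 ok
  pos 4: z in {1,4}, choose 4; 0->4 ok
  pos 5: y in {0}, choose 0; 4->0 ok
  pos 6: z in {1,4}, choose 4; 0->4 ok
  pos 7: z in {1,4}, choose 1; 4->1 ok
  pos 8: x in {3}, choose 3; 1->3 ok
  pos 9: y in {0}, choose 0; 3->0 ok
  pos 10: x in {3}, choose 3; 0->3 ok
  pos 11: y in {0}, choose 0; 3->0 ok
  pos 12: z in {1,4}, choose 4; 0->4 ok
  pos 13: x in {3}, choose 3; 4->3 ok
  pos 14: y in {0}, choose 0; 3->0 ok
  pos 15: z in {1,4}, choose 4; 0->4 ok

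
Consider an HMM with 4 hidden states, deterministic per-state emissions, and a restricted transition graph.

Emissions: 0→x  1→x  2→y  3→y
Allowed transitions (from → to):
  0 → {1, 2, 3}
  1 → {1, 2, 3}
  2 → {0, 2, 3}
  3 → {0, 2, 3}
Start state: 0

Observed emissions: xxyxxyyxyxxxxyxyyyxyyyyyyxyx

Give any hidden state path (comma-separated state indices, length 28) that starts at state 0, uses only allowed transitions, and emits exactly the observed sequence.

0,1,2,0,1,2,2,0,3,0,1,1,1,3,0,2,2,3,0,2,2,3,2,2,3,0,3,0

  [0] x  {0,1}  => 0  start
  [1] x  {0,1}  => 1  0->1 ok
  [2] y  {2,3}  => 2  1->2 ok
  [3] x  {0,1}  => 0  2->0 ok
  [4] x  {0,1}  => 1  0->1 ok
  [5] y  {2,3}  => 2  1->2 ok
  [6] y  {2,3}  => 2  2->2 ok
  [7] x  {0,1}  => 0  2->0 ok
  [8] y  {2,3}  => 3  0->3 ok
  [9] x  {0,1}  => 0  3->0 ok
  [10] x  {0,1}  => 1  0->1 ok
  [11] x  {0,1}  => 1  1->1 ok
  [12] x  {0,1}  => 1  1->1 ok
  [13] y  {2,3}  => 3  1->3 ok
  [14] x  {0,1}  => 0  3->0 ok
  [15] y  {2,3}  => 2  0->2 ok
  [16] y  {2,3}  => 2  2->2 ok
  [17] y  {2,3}  => 3  2->3 ok
  [18] x  {0,1}  => 0  3->0 ok
  [19] y  {2,3}  => 2  0->2 ok
  [20] y  {2,3}  => 2  2->2 ok
  [21] y  {2,3}  => 3  2->3 ok
  [22] y  {2,3}  => 2  3->2 ok
  [23] y  {2,3}  => 2  2->2 ok
  [24] y  {2,3}  => 3  2->3 ok
  [25] x  {0,1}  => 0  3->0 ok
  [26] y  {2,3}  => 3  0->3 ok
  [27] x  {0,1}  => 0  3->0 ok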